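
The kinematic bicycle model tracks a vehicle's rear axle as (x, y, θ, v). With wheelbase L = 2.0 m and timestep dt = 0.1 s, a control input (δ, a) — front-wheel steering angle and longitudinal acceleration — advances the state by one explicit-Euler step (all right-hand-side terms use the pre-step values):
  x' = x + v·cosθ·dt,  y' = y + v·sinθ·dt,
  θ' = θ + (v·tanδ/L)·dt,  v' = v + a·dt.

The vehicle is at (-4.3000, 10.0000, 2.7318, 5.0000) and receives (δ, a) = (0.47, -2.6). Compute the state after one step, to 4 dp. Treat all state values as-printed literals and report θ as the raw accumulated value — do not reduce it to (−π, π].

(-4.7586, 10.1992, 2.8588, 4.7400)

x' = -4.3000 + 5.0000·cos(2.7318)·0.1 = -4.7586
y' = 10.0000 + 5.0000·sin(2.7318)·0.1 = 10.1992
θ' = 2.7318 + (5.0000/2.0)·tan(0.47)·0.1 = 2.8588
v' = 5.0000 − 2.6000·0.1 = 4.7400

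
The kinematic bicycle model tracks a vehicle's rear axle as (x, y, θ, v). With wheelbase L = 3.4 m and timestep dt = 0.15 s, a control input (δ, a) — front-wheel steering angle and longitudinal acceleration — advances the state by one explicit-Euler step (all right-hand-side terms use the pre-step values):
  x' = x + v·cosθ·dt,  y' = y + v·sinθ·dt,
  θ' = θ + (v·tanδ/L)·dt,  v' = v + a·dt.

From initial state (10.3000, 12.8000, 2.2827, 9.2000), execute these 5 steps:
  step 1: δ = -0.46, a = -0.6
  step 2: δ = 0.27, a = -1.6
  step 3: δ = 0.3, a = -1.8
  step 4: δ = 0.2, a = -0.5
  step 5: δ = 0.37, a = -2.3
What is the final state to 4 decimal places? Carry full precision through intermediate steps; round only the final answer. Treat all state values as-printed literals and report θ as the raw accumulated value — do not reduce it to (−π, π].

after step 1 (δ=-0.46, a=-0.6): (9.398479, 13.844825, 2.081606, 9.110000)
after step 2 (δ=0.27, a=-1.6): (8.730419, 15.036890, 2.192838, 8.870000)
after step 3 (δ=0.3, a=-1.8): (7.955142, 16.118174, 2.313889, 8.600000)
after step 4 (δ=0.2, a=-0.5): (7.082369, 17.068104, 2.390800, 8.525000)
after step 5 (δ=0.37, a=-2.3): (6.147413, 17.940491, 2.536676, 8.180000)

(6.1474, 17.9405, 2.5367, 8.1800)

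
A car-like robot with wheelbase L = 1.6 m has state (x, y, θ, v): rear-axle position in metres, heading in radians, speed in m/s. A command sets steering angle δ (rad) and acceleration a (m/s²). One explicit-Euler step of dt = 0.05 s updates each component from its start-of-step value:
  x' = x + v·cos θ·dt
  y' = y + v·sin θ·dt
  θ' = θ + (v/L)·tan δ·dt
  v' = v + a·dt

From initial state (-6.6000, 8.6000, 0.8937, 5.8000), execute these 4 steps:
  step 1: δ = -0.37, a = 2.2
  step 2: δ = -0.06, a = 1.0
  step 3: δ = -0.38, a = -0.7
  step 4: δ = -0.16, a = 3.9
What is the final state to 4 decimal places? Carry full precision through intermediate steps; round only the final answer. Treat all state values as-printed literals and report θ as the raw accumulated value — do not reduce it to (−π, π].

(-5.7933, 9.4584, 0.7080, 6.1200)

after step 1 (δ=-0.37, a=2.2): (-6.418306, 8.826025, 0.823400, 5.910000)
after step 2 (δ=-0.06, a=1.0): (-6.217445, 9.042762, 0.812305, 5.960000)
after step 3 (δ=-0.38, a=-0.7): (-6.012472, 9.259073, 0.737915, 5.925000)
after step 4 (δ=-0.16, a=3.9): (-5.793285, 9.458374, 0.708034, 6.120000)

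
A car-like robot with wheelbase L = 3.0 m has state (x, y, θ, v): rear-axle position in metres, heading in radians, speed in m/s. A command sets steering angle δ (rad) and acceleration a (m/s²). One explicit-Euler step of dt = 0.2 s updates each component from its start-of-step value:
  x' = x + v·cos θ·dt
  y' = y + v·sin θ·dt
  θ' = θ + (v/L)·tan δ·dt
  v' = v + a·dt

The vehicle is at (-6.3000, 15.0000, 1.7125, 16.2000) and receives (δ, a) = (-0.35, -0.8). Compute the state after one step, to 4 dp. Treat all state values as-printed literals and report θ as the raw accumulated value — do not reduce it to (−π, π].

(-6.7576, 18.2075, 1.3183, 16.0400)

x' = -6.3000 + 16.2000·cos(1.7125)·0.2 = -6.7576
y' = 15.0000 + 16.2000·sin(1.7125)·0.2 = 18.2075
θ' = 1.7125 + (16.2000/3.0)·tan(-0.35)·0.2 = 1.3183
v' = 16.2000 − 0.8000·0.2 = 16.0400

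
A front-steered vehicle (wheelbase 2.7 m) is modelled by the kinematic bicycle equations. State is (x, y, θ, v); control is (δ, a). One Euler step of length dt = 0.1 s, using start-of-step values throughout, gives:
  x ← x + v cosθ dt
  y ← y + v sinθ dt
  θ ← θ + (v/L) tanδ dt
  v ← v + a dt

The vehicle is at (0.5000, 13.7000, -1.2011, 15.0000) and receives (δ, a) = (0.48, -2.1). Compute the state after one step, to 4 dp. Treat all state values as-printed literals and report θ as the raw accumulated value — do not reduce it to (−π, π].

(1.0420, 12.3013, -0.9119, 14.7900)

x' = 0.5000 + 15.0000·cos(-1.2011)·0.1 = 1.0420
y' = 13.7000 + 15.0000·sin(-1.2011)·0.1 = 12.3013
θ' = -1.2011 + (15.0000/2.7)·tan(0.48)·0.1 = -0.9119
v' = 15.0000 − 2.1000·0.1 = 14.7900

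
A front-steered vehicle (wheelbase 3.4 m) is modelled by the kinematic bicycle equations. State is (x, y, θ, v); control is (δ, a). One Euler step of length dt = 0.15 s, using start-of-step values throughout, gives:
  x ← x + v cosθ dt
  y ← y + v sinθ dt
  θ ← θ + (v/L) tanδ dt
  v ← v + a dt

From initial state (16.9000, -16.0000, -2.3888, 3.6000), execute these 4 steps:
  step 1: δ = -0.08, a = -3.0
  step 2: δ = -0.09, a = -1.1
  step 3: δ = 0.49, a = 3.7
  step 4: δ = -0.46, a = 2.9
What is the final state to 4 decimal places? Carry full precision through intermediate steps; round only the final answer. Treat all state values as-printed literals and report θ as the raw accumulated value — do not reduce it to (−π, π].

(15.4518, -17.3657, -2.4212, 3.9750)

after step 1 (δ=-0.08, a=-3.0): (16.505917, -16.369187, -2.401533, 3.150000)
after step 2 (δ=-0.09, a=-1.1): (16.157010, -16.687809, -2.414074, 2.985000)
after step 3 (δ=0.49, a=3.7): (15.822618, -16.985571, -2.343832, 3.540000)
after step 4 (δ=-0.46, a=2.9): (15.451815, -17.365657, -2.421209, 3.975000)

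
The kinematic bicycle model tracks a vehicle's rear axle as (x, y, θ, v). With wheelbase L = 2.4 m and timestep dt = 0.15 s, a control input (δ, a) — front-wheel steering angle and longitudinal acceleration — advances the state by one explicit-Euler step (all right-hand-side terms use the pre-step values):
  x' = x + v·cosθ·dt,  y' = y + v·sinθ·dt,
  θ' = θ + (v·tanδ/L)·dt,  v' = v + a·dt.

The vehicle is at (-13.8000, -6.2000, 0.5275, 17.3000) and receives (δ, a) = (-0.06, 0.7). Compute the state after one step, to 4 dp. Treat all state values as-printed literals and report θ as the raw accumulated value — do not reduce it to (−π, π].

(-11.5577, -4.8937, 0.4625, 17.4050)

x' = -13.8000 + 17.3000·cos(0.5275)·0.15 = -11.5577
y' = -6.2000 + 17.3000·sin(0.5275)·0.15 = -4.8937
θ' = 0.5275 + (17.3000/2.4)·tan(-0.06)·0.15 = 0.4625
v' = 17.3000 + 0.7000·0.15 = 17.4050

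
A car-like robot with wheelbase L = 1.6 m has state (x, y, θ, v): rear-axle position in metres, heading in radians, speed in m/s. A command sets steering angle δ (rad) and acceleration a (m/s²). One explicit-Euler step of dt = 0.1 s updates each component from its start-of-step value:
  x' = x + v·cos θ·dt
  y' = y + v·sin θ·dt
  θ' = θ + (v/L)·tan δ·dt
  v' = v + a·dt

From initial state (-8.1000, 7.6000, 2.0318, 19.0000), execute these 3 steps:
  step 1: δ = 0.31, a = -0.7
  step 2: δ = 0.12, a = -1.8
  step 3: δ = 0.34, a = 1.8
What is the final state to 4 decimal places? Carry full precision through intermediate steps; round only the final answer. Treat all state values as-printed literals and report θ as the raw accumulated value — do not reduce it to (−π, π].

(-11.9180, 11.6013, 2.9694, 18.9300)

after step 1 (δ=0.31, a=-0.7): (-8.945210, 9.301652, 2.412189, 18.930000)
after step 2 (δ=0.12, a=-1.8): (-10.356577, 10.563195, 2.554849, 18.750000)
after step 3 (δ=0.34, a=1.8): (-11.917980, 11.601293, 2.969385, 18.930000)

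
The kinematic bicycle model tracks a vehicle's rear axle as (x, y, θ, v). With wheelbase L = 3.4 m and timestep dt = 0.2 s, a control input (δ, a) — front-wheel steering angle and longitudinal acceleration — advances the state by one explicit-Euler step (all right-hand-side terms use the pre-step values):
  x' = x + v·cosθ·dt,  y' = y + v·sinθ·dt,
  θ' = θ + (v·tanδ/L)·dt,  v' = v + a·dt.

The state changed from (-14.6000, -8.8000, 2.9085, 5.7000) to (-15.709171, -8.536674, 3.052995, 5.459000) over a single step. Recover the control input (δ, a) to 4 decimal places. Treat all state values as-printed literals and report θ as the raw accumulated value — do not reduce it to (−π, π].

δ = 0.4069, a = -1.2050

a = (v'−v)/dt = (-0.241000)/0.2 = -1.2050
Δθ = θ'−θ = 0.144495;  (v·dt/L) = 5.7000·0.2/3.4 = 0.335294
tan δ = Δθ·L/(v·dt) = 0.430950  →  δ = 0.4069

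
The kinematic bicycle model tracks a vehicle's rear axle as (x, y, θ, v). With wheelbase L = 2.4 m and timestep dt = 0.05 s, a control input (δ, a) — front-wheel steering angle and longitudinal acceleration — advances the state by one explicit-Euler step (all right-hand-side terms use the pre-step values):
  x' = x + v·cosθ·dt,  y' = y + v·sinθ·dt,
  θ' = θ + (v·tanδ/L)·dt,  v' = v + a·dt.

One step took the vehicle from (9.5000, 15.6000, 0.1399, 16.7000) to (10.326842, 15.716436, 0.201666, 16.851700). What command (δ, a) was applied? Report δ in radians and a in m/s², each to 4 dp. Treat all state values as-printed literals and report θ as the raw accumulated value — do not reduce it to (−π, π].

δ = 0.1757, a = 3.0340

a = (v'−v)/dt = (0.151700)/0.05 = 3.0340
Δθ = θ'−θ = 0.061766;  (v·dt/L) = 16.7000·0.05/2.4 = 0.347917
tan δ = Δθ·L/(v·dt) = 0.177531  →  δ = 0.1757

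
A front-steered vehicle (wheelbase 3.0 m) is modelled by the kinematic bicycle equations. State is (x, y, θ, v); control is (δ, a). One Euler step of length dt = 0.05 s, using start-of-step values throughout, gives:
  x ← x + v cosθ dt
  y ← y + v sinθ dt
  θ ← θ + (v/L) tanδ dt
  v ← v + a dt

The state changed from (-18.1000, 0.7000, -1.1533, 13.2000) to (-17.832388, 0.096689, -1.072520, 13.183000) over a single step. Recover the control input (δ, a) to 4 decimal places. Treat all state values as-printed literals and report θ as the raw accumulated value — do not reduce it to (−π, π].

δ = 0.3519, a = -0.3400

a = (v'−v)/dt = (-0.017000)/0.05 = -0.3400
Δθ = θ'−θ = 0.080780;  (v·dt/L) = 13.2000·0.05/3.0 = 0.220000
tan δ = Δθ·L/(v·dt) = 0.367182  →  δ = 0.3519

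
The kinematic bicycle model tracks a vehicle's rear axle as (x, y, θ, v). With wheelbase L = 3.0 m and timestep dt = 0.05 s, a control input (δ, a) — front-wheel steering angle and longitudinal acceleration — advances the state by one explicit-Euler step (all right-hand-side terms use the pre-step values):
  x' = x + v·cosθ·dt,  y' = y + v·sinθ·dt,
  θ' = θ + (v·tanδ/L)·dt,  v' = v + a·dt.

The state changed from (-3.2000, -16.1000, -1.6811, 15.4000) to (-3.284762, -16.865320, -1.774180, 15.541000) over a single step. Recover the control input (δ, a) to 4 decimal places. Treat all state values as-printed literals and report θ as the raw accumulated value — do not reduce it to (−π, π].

δ = -0.3479, a = 2.8200

a = (v'−v)/dt = (0.141000)/0.05 = 2.8200
Δθ = θ'−θ = -0.093080;  (v·dt/L) = 15.4000·0.05/3.0 = 0.256667
tan δ = Δθ·L/(v·dt) = -0.362649  →  δ = -0.3479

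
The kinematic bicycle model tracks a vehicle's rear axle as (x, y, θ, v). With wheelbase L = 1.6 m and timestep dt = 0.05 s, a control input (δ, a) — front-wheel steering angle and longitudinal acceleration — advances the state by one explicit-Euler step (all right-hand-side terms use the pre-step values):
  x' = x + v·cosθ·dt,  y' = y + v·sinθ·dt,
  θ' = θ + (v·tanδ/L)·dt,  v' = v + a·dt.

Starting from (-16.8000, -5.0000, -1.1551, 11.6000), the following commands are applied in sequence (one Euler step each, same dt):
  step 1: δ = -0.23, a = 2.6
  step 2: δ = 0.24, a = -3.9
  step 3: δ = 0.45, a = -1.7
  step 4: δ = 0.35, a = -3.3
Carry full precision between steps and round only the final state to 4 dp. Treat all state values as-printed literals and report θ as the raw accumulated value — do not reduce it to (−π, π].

after step 1 (δ=-0.23, a=2.6): (-16.565780, -5.530605, -1.239977, 11.730000)
after step 2 (δ=0.24, a=-3.9): (-16.375275, -6.085302, -1.150273, 11.535000)
after step 3 (δ=0.45, a=-1.7): (-16.139823, -6.611803, -0.976147, 11.450000)
after step 4 (δ=0.35, a=-3.3): (-15.819098, -7.086031, -0.845535, 11.285000)

(-15.8191, -7.0860, -0.8455, 11.2850)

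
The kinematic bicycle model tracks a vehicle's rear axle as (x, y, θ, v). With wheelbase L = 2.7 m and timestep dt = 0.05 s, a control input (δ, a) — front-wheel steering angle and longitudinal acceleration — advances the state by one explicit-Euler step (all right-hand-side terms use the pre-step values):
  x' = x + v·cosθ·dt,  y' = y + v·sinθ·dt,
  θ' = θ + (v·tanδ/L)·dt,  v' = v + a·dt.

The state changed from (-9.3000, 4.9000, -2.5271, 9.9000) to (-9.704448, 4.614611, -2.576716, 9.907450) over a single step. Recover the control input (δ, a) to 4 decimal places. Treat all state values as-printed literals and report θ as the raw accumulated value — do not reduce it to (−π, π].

a = (v'−v)/dt = (0.007450)/0.05 = 0.1490
Δθ = θ'−θ = -0.049616;  (v·dt/L) = 9.9000·0.05/2.7 = 0.183333
tan δ = Δθ·L/(v·dt) = -0.270633  →  δ = -0.2643

δ = -0.2643, a = 0.1490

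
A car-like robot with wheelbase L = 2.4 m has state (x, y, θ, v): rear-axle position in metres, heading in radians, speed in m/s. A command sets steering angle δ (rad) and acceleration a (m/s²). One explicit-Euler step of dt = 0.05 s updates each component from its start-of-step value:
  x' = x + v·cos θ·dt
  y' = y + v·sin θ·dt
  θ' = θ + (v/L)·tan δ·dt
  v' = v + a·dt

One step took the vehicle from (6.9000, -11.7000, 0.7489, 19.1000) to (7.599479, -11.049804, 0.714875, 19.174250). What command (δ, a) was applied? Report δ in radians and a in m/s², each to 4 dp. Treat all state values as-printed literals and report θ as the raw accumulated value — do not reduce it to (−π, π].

a = (v'−v)/dt = (0.074250)/0.05 = 1.4850
Δθ = θ'−θ = -0.034025;  (v·dt/L) = 19.1000·0.05/2.4 = 0.397917
tan δ = Δθ·L/(v·dt) = -0.085508  →  δ = -0.0853

δ = -0.0853, a = 1.4850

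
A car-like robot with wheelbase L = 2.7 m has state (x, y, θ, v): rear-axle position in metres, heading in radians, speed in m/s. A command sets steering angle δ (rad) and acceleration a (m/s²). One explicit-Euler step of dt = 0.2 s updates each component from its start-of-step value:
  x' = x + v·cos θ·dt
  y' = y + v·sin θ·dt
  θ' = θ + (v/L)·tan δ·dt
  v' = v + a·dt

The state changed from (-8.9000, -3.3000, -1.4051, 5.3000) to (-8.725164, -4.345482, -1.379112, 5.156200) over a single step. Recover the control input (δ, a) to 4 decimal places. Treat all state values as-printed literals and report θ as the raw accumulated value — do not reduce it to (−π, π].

δ = 0.0661, a = -0.7190

a = (v'−v)/dt = (-0.143800)/0.2 = -0.7190
Δθ = θ'−θ = 0.025988;  (v·dt/L) = 5.3000·0.2/2.7 = 0.392593
tan δ = Δθ·L/(v·dt) = 0.066196  →  δ = 0.0661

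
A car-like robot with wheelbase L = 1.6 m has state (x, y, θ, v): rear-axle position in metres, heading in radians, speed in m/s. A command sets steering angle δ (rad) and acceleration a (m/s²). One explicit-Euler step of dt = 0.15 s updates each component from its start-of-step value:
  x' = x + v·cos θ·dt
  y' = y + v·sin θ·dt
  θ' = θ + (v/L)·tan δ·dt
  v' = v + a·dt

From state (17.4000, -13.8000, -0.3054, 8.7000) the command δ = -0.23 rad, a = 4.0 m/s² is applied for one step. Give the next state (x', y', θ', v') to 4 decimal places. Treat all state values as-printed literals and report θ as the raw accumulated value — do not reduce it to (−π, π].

x' = 17.4000 + 8.7000·cos(-0.3054)·0.15 = 18.6446
y' = -13.8000 + 8.7000·sin(-0.3054)·0.15 = -14.1924
θ' = -0.3054 + (8.7000/1.6)·tan(-0.23)·0.15 = -0.4964
v' = 8.7000 + 4.0000·0.15 = 9.3000

(18.6446, -14.1924, -0.4964, 9.3000)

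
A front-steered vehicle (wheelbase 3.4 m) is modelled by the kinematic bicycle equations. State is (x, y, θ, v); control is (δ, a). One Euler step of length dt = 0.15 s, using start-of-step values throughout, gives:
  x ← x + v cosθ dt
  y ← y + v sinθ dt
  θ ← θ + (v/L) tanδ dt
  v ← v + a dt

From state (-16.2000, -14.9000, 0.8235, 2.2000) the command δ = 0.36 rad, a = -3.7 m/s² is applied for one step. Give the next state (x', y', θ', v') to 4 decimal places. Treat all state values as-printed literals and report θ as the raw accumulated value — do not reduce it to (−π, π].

(-15.9757, -14.6579, 0.8600, 1.6450)

x' = -16.2000 + 2.2000·cos(0.8235)·0.15 = -15.9757
y' = -14.9000 + 2.2000·sin(0.8235)·0.15 = -14.6579
θ' = 0.8235 + (2.2000/3.4)·tan(0.36)·0.15 = 0.8600
v' = 2.2000 − 3.7000·0.15 = 1.6450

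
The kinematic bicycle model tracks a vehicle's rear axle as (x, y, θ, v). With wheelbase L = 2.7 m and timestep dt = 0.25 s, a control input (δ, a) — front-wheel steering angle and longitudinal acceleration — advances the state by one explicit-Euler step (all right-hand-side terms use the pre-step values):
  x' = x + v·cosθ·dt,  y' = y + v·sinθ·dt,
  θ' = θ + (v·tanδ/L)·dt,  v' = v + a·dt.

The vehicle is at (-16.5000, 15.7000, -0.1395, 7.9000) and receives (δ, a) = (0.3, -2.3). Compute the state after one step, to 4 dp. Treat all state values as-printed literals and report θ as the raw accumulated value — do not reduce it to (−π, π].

x' = -16.5000 + 7.9000·cos(-0.1395)·0.25 = -14.5442
y' = 15.7000 + 7.9000·sin(-0.1395)·0.25 = 15.4254
θ' = -0.1395 + (7.9000/2.7)·tan(0.3)·0.25 = 0.0868
v' = 7.9000 − 2.3000·0.25 = 7.3250

(-14.5442, 15.4254, 0.0868, 7.3250)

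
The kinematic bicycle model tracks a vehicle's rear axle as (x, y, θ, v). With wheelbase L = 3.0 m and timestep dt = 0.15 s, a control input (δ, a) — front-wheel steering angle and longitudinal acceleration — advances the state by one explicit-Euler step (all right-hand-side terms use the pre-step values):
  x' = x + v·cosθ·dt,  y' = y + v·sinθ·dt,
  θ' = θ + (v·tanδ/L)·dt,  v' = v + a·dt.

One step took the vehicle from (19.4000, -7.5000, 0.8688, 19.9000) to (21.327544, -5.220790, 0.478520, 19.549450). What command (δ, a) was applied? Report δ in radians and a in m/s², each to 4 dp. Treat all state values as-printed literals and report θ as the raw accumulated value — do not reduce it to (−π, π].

δ = -0.3738, a = -2.3370

a = (v'−v)/dt = (-0.350550)/0.15 = -2.3370
Δθ = θ'−θ = -0.390280;  (v·dt/L) = 19.9000·0.15/3.0 = 0.995000
tan δ = Δθ·L/(v·dt) = -0.392241  →  δ = -0.3738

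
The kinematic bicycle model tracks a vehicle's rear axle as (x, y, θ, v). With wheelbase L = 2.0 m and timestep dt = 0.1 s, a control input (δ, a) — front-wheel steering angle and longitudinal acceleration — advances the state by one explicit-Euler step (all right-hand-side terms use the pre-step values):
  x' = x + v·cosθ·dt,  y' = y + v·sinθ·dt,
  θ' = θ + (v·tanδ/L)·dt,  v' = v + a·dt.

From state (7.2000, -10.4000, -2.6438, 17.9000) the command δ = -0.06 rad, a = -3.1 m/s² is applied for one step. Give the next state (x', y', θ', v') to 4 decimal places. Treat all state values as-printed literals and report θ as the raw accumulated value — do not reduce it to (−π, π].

(5.6272, -11.2547, -2.6976, 17.5900)

x' = 7.2000 + 17.9000·cos(-2.6438)·0.1 = 5.6272
y' = -10.4000 + 17.9000·sin(-2.6438)·0.1 = -11.2547
θ' = -2.6438 + (17.9000/2.0)·tan(-0.06)·0.1 = -2.6976
v' = 17.9000 − 3.1000·0.1 = 17.5900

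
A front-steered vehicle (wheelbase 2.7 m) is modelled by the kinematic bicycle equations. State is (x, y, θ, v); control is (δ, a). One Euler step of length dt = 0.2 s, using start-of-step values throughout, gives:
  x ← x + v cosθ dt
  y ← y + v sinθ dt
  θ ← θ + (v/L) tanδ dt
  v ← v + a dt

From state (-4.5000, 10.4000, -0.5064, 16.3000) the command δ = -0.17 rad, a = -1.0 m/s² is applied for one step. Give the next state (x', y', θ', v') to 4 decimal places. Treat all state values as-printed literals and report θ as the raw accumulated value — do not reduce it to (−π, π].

x' = -4.5000 + 16.3000·cos(-0.5064)·0.2 = -1.6491
y' = 10.4000 + 16.3000·sin(-0.5064)·0.2 = 8.8188
θ' = -0.5064 + (16.3000/2.7)·tan(-0.17)·0.2 = -0.7137
v' = 16.3000 − 1.0000·0.2 = 16.1000

(-1.6491, 8.8188, -0.7137, 16.1000)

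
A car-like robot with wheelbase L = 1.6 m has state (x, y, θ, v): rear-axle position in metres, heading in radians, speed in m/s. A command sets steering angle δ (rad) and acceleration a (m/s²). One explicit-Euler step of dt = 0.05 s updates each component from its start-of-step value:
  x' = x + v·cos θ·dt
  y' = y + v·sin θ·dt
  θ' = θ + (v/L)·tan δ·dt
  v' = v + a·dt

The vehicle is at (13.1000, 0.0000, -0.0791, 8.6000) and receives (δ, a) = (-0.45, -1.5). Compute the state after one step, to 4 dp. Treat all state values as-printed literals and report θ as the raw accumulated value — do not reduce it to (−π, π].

x' = 13.1000 + 8.6000·cos(-0.0791)·0.05 = 13.5287
y' = 0.0000 + 8.6000·sin(-0.0791)·0.05 = -0.0340
θ' = -0.0791 + (8.6000/1.6)·tan(-0.45)·0.05 = -0.2089
v' = 8.6000 − 1.5000·0.05 = 8.5250

(13.5287, -0.0340, -0.2089, 8.5250)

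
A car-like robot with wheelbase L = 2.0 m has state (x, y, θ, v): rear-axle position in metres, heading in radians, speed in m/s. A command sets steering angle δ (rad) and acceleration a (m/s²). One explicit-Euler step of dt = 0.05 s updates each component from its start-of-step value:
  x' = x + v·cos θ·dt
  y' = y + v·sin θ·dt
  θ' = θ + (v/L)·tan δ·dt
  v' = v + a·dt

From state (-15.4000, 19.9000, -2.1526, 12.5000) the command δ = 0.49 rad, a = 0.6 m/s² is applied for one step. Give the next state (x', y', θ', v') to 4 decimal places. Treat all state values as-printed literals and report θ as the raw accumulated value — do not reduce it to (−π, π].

(-15.7435, 19.3778, -1.9859, 12.5300)

x' = -15.4000 + 12.5000·cos(-2.1526)·0.05 = -15.7435
y' = 19.9000 + 12.5000·sin(-2.1526)·0.05 = 19.3778
θ' = -2.1526 + (12.5000/2.0)·tan(0.49)·0.05 = -1.9859
v' = 12.5000 + 0.6000·0.05 = 12.5300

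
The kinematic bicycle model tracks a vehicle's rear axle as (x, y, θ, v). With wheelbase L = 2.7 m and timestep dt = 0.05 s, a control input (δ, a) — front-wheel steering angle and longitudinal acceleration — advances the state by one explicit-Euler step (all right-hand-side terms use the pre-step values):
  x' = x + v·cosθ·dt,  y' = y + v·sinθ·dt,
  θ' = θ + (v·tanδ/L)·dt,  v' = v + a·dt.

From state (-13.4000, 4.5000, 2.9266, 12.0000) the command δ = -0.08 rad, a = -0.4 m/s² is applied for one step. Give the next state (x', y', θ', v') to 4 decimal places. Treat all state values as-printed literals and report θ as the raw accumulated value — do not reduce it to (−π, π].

(-13.9862, 4.6280, 2.9088, 11.9800)

x' = -13.4000 + 12.0000·cos(2.9266)·0.05 = -13.9862
y' = 4.5000 + 12.0000·sin(2.9266)·0.05 = 4.6280
θ' = 2.9266 + (12.0000/2.7)·tan(-0.08)·0.05 = 2.9088
v' = 12.0000 − 0.4000·0.05 = 11.9800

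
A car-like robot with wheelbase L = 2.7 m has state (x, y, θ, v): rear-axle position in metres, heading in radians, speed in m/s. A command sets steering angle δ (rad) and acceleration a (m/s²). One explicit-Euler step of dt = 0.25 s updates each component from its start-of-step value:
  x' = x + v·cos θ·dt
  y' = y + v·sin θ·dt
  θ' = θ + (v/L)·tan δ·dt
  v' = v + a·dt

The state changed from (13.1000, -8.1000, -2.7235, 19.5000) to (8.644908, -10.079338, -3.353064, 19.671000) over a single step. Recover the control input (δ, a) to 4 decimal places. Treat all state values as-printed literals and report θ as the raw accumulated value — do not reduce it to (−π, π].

a = (v'−v)/dt = (0.171000)/0.25 = 0.6840
Δθ = θ'−θ = -0.629564;  (v·dt/L) = 19.5000·0.25/2.7 = 1.805556
tan δ = Δθ·L/(v·dt) = -0.348682  →  δ = -0.3355

δ = -0.3355, a = 0.6840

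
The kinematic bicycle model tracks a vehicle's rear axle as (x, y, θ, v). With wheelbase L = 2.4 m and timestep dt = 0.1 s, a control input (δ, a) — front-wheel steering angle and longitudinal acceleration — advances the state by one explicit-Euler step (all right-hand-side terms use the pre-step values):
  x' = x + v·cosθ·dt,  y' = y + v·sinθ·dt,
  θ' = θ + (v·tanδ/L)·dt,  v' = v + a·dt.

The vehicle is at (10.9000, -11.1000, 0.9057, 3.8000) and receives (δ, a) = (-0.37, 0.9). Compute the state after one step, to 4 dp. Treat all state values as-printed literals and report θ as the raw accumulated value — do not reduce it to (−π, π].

(11.1345, -10.8010, 0.8443, 3.8900)

x' = 10.9000 + 3.8000·cos(0.9057)·0.1 = 11.1345
y' = -11.1000 + 3.8000·sin(0.9057)·0.1 = -10.8010
θ' = 0.9057 + (3.8000/2.4)·tan(-0.37)·0.1 = 0.8443
v' = 3.8000 + 0.9000·0.1 = 3.8900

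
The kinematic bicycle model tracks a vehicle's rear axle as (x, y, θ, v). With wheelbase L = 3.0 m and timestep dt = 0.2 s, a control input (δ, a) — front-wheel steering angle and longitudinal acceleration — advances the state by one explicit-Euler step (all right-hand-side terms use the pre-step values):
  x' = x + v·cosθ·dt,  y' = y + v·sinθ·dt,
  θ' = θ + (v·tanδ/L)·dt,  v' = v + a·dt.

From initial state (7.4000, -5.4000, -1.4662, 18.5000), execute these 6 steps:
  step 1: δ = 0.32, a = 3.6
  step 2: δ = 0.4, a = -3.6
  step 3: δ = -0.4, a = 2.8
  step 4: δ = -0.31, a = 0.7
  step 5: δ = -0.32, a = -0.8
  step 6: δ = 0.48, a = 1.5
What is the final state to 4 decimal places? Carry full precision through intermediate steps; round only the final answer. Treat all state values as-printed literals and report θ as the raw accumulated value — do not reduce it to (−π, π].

(14.1997, -24.9851, -1.2076, 19.3400)

after step 1 (δ=0.32, a=3.6): (7.786301, -9.079779, -1.057486, 19.220000)
after step 2 (δ=0.4, a=-3.6): (9.673948, -12.428379, -0.515747, 18.500000)
after step 3 (δ=-0.4, a=2.8): (12.892669, -14.253164, -1.037192, 19.060000)
after step 4 (δ=-0.31, a=0.7): (14.831603, -17.535218, -1.444222, 19.200000)
after step 5 (δ=-0.32, a=-0.8): (15.316352, -21.344498, -1.868400, 19.040000)
after step 6 (δ=0.48, a=1.5): (14.199731, -24.985106, -1.207572, 19.340000)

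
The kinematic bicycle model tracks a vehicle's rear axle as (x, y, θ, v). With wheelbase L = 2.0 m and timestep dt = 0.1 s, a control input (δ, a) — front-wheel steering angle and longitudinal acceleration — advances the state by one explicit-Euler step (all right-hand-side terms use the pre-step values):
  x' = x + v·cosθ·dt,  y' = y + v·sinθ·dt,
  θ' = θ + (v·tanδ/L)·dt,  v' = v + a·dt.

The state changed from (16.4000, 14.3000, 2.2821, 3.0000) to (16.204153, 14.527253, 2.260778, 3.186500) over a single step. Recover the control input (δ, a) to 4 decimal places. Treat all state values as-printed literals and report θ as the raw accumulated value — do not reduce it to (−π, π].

a = (v'−v)/dt = (0.186500)/0.1 = 1.8650
Δθ = θ'−θ = -0.021322;  (v·dt/L) = 3.0000·0.1/2.0 = 0.150000
tan δ = Δθ·L/(v·dt) = -0.142147  →  δ = -0.1412

δ = -0.1412, a = 1.8650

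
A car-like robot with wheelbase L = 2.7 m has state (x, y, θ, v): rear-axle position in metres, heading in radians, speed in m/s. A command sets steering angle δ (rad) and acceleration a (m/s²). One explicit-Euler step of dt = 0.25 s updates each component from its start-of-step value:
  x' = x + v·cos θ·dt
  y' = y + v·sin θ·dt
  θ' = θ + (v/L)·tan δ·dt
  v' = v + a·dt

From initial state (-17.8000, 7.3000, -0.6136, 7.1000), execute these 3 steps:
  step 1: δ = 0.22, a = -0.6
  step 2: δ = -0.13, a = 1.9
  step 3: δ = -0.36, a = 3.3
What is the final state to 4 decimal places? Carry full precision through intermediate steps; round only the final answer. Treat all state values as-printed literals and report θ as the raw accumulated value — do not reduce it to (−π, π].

(-13.2152, 4.5249, -0.8095, 8.2500)

after step 1 (δ=0.22, a=-0.6): (-16.348795, 6.277929, -0.466591, 6.950000)
after step 2 (δ=-0.13, a=1.9): (-14.797021, 5.496325, -0.550723, 7.425000)
after step 3 (δ=-0.36, a=3.3): (-13.215224, 4.524943, -0.809500, 8.250000)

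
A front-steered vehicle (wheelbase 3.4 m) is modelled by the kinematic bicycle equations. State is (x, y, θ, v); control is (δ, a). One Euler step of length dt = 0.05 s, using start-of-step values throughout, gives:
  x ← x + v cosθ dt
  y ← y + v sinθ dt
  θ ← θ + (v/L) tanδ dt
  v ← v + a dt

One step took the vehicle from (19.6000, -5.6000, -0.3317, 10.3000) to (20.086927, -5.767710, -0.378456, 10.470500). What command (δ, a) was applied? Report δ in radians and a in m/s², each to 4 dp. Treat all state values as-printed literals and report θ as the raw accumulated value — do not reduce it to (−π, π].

a = (v'−v)/dt = (0.170500)/0.05 = 3.4100
Δθ = θ'−θ = -0.046756;  (v·dt/L) = 10.3000·0.05/3.4 = 0.151471
tan δ = Δθ·L/(v·dt) = -0.308680  →  δ = -0.2994

δ = -0.2994, a = 3.4100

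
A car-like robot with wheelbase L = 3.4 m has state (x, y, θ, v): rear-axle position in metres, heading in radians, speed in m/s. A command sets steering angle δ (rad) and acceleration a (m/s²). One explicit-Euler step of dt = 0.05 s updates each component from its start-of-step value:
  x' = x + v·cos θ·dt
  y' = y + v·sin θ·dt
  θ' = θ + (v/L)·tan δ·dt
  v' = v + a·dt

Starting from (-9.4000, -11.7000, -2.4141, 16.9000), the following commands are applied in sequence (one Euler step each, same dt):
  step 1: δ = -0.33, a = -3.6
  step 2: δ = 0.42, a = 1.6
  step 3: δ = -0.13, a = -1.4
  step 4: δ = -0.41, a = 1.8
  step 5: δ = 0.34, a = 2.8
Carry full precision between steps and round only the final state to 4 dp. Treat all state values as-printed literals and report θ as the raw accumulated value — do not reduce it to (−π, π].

after step 1 (δ=-0.33, a=-3.6): (-10.031083, -12.261924, -2.499228, 16.720000)
after step 2 (δ=0.42, a=1.6): (-10.700453, -12.762764, -2.389423, 16.800000)
after step 3 (δ=-0.13, a=-1.4): (-11.313828, -13.336673, -2.421723, 16.730000)
after step 4 (δ=-0.41, a=1.8): (-11.942785, -13.888166, -2.528655, 16.820000)
after step 5 (δ=0.34, a=2.8): (-12.630691, -14.371971, -2.441157, 16.960000)

(-12.6307, -14.3720, -2.4412, 16.9600)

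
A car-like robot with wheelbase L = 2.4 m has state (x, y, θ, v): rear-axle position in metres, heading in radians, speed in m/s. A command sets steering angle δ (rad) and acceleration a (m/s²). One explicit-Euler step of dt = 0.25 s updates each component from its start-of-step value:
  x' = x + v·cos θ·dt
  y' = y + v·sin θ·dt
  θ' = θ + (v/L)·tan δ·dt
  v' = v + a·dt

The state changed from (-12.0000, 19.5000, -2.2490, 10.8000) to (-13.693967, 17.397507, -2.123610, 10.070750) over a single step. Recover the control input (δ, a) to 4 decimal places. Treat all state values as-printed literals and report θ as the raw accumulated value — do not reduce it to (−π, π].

a = (v'−v)/dt = (-0.729250)/0.25 = -2.9170
Δθ = θ'−θ = 0.125390;  (v·dt/L) = 10.8000·0.25/2.4 = 1.125000
tan δ = Δθ·L/(v·dt) = 0.111458  →  δ = 0.1110

δ = 0.1110, a = -2.9170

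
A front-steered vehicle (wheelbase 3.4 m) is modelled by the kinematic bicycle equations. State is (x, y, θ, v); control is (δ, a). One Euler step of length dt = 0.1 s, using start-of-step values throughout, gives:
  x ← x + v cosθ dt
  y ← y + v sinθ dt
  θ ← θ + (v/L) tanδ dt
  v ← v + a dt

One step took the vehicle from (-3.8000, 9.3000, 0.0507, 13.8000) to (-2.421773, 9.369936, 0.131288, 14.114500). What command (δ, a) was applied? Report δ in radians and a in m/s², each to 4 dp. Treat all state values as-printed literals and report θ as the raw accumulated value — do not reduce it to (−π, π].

a = (v'−v)/dt = (0.314500)/0.1 = 3.1450
Δθ = θ'−θ = 0.080588;  (v·dt/L) = 13.8000·0.1/3.4 = 0.405882
tan δ = Δθ·L/(v·dt) = 0.198550  →  δ = 0.1960

δ = 0.1960, a = 3.1450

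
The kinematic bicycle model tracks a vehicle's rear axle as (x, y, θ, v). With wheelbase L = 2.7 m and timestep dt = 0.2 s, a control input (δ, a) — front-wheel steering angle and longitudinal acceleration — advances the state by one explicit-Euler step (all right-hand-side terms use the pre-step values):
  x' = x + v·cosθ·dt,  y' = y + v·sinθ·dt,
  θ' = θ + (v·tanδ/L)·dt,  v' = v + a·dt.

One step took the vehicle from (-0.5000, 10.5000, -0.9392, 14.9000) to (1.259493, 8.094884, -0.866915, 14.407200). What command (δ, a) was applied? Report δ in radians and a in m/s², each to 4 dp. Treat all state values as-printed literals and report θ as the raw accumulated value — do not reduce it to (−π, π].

δ = 0.0654, a = -2.4640

a = (v'−v)/dt = (-0.492800)/0.2 = -2.4640
Δθ = θ'−θ = 0.072285;  (v·dt/L) = 14.9000·0.2/2.7 = 1.103704
tan δ = Δθ·L/(v·dt) = 0.065493  →  δ = 0.0654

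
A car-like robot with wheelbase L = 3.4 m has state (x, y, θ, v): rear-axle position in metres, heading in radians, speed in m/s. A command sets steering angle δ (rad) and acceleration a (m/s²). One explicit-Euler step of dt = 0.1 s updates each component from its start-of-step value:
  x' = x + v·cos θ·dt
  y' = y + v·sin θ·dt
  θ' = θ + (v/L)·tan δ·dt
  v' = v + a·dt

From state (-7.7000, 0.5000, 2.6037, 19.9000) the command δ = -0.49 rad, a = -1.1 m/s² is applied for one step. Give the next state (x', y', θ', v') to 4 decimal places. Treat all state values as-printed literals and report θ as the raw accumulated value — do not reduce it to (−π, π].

(-9.4090, 1.5195, 2.2915, 19.7900)

x' = -7.7000 + 19.9000·cos(2.6037)·0.1 = -9.4090
y' = 0.5000 + 19.9000·sin(2.6037)·0.1 = 1.5195
θ' = 2.6037 + (19.9000/3.4)·tan(-0.49)·0.1 = 2.2915
v' = 19.9000 − 1.1000·0.1 = 19.7900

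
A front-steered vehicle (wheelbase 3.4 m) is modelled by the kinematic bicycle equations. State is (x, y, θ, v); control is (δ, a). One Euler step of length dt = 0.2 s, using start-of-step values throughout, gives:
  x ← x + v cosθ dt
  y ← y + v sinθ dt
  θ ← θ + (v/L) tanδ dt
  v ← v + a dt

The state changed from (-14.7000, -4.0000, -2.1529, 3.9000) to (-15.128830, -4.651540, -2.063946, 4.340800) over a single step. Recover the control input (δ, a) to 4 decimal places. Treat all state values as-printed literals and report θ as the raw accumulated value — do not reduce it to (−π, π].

a = (v'−v)/dt = (0.440800)/0.2 = 2.2040
Δθ = θ'−θ = 0.088954;  (v·dt/L) = 3.9000·0.2/3.4 = 0.229412
tan δ = Δθ·L/(v·dt) = 0.387748  →  δ = 0.3699

δ = 0.3699, a = 2.2040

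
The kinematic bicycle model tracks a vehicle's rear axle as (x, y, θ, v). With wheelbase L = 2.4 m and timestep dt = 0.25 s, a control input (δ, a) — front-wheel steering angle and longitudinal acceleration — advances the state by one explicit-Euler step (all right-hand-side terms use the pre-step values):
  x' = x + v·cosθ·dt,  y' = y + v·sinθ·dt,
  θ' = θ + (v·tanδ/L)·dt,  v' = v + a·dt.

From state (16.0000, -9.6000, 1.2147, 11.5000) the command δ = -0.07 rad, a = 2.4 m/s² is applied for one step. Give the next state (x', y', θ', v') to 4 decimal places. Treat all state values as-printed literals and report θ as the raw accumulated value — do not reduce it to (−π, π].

x' = 16.0000 + 11.5000·cos(1.2147)·0.25 = 17.0023
y' = -9.6000 + 11.5000·sin(1.2147)·0.25 = -6.9054
θ' = 1.2147 + (11.5000/2.4)·tan(-0.07)·0.25 = 1.1307
v' = 11.5000 + 2.4000·0.25 = 12.1000

(17.0023, -6.9054, 1.1307, 12.1000)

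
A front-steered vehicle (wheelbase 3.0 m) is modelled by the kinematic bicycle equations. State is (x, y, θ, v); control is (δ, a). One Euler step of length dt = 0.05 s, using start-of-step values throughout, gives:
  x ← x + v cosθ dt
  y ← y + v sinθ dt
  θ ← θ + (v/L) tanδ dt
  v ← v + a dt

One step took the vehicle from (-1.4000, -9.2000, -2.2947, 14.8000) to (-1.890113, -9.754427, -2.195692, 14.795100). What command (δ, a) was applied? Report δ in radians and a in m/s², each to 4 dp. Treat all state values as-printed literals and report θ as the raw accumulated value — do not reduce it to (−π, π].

δ = 0.3817, a = -0.0980

a = (v'−v)/dt = (-0.004900)/0.05 = -0.0980
Δθ = θ'−θ = 0.099008;  (v·dt/L) = 14.8000·0.05/3.0 = 0.246667
tan δ = Δθ·L/(v·dt) = 0.401384  →  δ = 0.3817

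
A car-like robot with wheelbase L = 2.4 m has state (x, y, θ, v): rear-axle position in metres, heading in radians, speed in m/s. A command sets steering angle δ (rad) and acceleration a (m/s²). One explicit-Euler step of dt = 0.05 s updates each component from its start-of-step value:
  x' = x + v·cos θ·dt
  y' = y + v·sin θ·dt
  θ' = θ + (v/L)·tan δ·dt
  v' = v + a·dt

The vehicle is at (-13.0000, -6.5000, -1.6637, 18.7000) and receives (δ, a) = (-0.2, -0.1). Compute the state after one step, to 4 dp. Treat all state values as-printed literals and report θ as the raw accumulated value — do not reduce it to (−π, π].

x' = -13.0000 + 18.7000·cos(-1.6637)·0.05 = -13.0867
y' = -6.5000 + 18.7000·sin(-1.6637)·0.05 = -7.4310
θ' = -1.6637 + (18.7000/2.4)·tan(-0.2)·0.05 = -1.7427
v' = 18.7000 − 0.1000·0.05 = 18.6950

(-13.0867, -7.4310, -1.7427, 18.6950)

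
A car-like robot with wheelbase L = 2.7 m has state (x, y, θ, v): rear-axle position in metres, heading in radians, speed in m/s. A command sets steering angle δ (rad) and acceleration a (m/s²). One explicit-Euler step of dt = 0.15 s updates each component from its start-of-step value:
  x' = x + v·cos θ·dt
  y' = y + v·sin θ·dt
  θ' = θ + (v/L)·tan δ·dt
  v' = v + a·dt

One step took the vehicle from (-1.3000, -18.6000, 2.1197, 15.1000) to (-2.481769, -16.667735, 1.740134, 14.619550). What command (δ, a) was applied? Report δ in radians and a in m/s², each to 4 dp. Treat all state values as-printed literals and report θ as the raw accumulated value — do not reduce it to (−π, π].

a = (v'−v)/dt = (-0.480450)/0.15 = -3.2030
Δθ = θ'−θ = -0.379566;  (v·dt/L) = 15.1000·0.15/2.7 = 0.838889
tan δ = Δθ·L/(v·dt) = -0.452463  →  δ = -0.4249

δ = -0.4249, a = -3.2030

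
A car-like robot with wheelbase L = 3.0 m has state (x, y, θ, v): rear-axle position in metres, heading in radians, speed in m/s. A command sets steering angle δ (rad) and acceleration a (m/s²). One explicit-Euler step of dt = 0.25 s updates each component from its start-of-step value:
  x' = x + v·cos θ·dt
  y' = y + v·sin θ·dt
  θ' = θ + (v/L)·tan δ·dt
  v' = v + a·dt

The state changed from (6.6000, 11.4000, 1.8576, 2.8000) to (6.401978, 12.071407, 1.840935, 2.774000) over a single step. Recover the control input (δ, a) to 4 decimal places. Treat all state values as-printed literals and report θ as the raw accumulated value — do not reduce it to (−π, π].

δ = -0.0713, a = -0.1040

a = (v'−v)/dt = (-0.026000)/0.25 = -0.1040
Δθ = θ'−θ = -0.016665;  (v·dt/L) = 2.8000·0.25/3.0 = 0.233333
tan δ = Δθ·L/(v·dt) = -0.071421  →  δ = -0.0713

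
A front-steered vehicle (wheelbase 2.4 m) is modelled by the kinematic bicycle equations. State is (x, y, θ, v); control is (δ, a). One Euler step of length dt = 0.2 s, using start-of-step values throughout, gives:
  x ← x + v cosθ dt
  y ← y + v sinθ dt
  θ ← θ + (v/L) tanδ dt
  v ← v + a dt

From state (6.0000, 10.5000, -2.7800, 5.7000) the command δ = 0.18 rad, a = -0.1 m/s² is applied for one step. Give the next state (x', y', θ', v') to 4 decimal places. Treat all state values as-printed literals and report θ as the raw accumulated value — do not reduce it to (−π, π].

(4.9337, 10.0967, -2.6936, 5.6800)

x' = 6.0000 + 5.7000·cos(-2.7800)·0.2 = 4.9337
y' = 10.5000 + 5.7000·sin(-2.7800)·0.2 = 10.0967
θ' = -2.7800 + (5.7000/2.4)·tan(0.18)·0.2 = -2.6936
v' = 5.7000 − 0.1000·0.2 = 5.6800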